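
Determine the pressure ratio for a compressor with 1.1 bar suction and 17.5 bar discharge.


PR = P_high / P_low
PR = 17.5 / 1.1
PR = 15.909

15.909


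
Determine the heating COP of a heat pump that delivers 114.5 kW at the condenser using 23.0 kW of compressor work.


COP_hp = Q_cond / W
COP_hp = 114.5 / 23.0
COP_hp = 4.978

4.978


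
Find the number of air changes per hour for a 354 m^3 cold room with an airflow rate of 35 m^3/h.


ACH = flow / volume
ACH = 35 / 354
ACH = 0.099

0.099


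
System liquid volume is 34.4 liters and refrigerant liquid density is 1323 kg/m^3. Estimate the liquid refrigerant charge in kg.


Charge = V * rho / 1000
Charge = 34.4 * 1323 / 1000
Charge = 45.51 kg

45.51


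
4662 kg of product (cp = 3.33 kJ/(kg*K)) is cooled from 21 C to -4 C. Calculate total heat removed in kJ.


dT = 21 - (-4) = 25 K
Q = m * cp * dT = 4662 * 3.33 * 25
Q = 388112 kJ

388112


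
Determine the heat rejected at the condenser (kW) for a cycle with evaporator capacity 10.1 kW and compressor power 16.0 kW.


Q_cond = Q_evap + W
Q_cond = 10.1 + 16.0
Q_cond = 26.1 kW

26.1


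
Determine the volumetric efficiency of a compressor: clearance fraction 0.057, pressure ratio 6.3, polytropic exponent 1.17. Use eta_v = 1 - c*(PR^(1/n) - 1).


PR^(1/n) = 6.3^(1/1.17) = 4.8216652
eta_v = 1 - 0.057 * (4.8216652 - 1)
eta_v = 0.7822

0.7822


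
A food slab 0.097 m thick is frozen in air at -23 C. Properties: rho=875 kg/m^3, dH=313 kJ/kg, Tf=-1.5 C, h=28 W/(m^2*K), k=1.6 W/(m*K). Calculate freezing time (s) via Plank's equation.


dT = -1.5 - (-23) = 21.5 K
term1 = a/(2h) = 0.097/(2*28) = 0.001732142857
term2 = a^2/(8k) = 0.097^2/(8*1.6) = 0.000735078125
t = rho*dH*1000/dT * (term1 + term2)
t = 875*313*1000/21.5 * (0.001732142857 + 0.000735078125)
t = 31428 s

31428


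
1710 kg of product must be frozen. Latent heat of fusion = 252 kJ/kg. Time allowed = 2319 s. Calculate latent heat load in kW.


Q_lat = m * h_fg / t
Q_lat = 1710 * 252 / 2319
Q_lat = 185.82 kW

185.82


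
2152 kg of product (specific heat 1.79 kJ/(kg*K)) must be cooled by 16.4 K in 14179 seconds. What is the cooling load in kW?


Q = m * cp * dT / t
Q = 2152 * 1.79 * 16.4 / 14179
Q = 4.455 kW

4.455


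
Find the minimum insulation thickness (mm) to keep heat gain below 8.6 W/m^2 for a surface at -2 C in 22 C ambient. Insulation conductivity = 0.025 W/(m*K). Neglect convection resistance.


dT = 22 - (-2) = 24 K
thickness = k * dT / q_max * 1000
thickness = 0.025 * 24 / 8.6 * 1000
thickness = 69.8 mm

69.8


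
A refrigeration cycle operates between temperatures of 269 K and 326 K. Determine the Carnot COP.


dT = 326 - 269 = 57 K
COP_carnot = T_cold / dT = 269 / 57
COP_carnot = 4.719

4.719


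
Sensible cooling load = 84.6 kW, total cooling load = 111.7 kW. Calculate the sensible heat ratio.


SHR = Q_sensible / Q_total
SHR = 84.6 / 111.7
SHR = 0.757

0.757


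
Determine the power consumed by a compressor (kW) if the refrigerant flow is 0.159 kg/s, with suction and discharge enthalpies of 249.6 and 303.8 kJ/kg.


dh = 303.8 - 249.6 = 54.2 kJ/kg
W = m_dot * dh = 0.159 * 54.2 = 8.62 kW

8.62


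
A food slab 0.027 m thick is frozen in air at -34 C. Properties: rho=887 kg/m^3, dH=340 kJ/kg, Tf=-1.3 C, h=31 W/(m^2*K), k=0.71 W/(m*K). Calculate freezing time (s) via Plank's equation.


dT = -1.3 - (-34) = 32.7 K
term1 = a/(2h) = 0.027/(2*31) = 0.000435483871
term2 = a^2/(8k) = 0.027^2/(8*0.71) = 0.0001283450704
t = rho*dH*1000/dT * (term1 + term2)
t = 887*340*1000/32.7 * (0.000435483871 + 0.0001283450704)
t = 5200 s

5200


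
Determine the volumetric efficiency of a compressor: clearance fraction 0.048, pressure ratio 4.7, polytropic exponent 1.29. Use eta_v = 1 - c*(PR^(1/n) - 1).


PR^(1/n) = 4.7^(1/1.29) = 3.31899113
eta_v = 1 - 0.048 * (3.31899113 - 1)
eta_v = 0.8887

0.8887


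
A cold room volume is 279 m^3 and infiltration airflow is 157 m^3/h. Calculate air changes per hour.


ACH = flow / volume
ACH = 157 / 279
ACH = 0.563

0.563


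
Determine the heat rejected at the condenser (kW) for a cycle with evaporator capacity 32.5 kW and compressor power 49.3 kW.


Q_cond = Q_evap + W
Q_cond = 32.5 + 49.3
Q_cond = 81.8 kW

81.8


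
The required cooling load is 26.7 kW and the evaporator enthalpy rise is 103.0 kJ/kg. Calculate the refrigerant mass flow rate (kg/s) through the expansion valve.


m_dot = Q / dh
m_dot = 26.7 / 103.0
m_dot = 0.2592 kg/s

0.2592


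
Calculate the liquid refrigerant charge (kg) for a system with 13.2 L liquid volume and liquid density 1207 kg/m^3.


Charge = V * rho / 1000
Charge = 13.2 * 1207 / 1000
Charge = 15.93 kg

15.93


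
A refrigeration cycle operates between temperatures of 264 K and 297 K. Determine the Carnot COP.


dT = 297 - 264 = 33 K
COP_carnot = T_cold / dT = 264 / 33
COP_carnot = 8.0

8.0


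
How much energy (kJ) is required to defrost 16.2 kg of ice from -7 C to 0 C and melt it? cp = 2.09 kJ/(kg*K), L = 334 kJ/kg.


Sensible heat = cp * dT = 2.09 * 7 = 14.63 kJ/kg
Total per kg = 14.63 + 334 = 348.63 kJ/kg
Q = m * total = 16.2 * 348.63
Q = 5647.8 kJ

5647.8


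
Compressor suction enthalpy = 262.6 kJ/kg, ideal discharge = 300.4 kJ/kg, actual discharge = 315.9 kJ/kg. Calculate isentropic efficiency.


dh_ideal = 300.4 - 262.6 = 37.8 kJ/kg
dh_actual = 315.9 - 262.6 = 53.3 kJ/kg
eta_s = dh_ideal / dh_actual = 37.8 / 53.3
eta_s = 0.7092

0.7092


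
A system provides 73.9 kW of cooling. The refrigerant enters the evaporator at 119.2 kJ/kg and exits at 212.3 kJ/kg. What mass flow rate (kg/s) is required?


dh = 212.3 - 119.2 = 93.1 kJ/kg
m_dot = Q / dh = 73.9 / 93.1 = 0.7938 kg/s

0.7938


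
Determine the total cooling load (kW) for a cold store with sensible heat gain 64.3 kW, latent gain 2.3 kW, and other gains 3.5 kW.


Q_total = Q_s + Q_l + Q_misc
Q_total = 64.3 + 2.3 + 3.5
Q_total = 70.1 kW

70.1


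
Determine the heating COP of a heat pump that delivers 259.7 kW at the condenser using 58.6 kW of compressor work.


COP_hp = Q_cond / W
COP_hp = 259.7 / 58.6
COP_hp = 4.432

4.432


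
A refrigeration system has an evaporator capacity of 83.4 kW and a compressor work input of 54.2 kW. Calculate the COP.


COP = Q_evap / W
COP = 83.4 / 54.2
COP = 1.539

1.539


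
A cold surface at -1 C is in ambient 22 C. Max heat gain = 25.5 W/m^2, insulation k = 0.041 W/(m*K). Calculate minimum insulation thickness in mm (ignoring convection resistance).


dT = 22 - (-1) = 23 K
thickness = k * dT / q_max * 1000
thickness = 0.041 * 23 / 25.5 * 1000
thickness = 37.0 mm

37.0


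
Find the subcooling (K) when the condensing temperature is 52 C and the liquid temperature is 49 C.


Subcooling = T_cond - T_liquid
Subcooling = 52 - 49
Subcooling = 3 K

3


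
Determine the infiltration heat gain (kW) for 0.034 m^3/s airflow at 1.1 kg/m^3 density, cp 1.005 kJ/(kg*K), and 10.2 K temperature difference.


Q = V_dot * rho * cp * dT
Q = 0.034 * 1.1 * 1.005 * 10.2
Q = 0.383 kW

0.383


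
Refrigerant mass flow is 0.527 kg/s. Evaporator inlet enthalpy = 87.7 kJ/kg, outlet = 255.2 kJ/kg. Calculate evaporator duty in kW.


dh = 255.2 - 87.7 = 167.5 kJ/kg
Q_evap = m_dot * dh = 0.527 * 167.5
Q_evap = 88.27 kW

88.27


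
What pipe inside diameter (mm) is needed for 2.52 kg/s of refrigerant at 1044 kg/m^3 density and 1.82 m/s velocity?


A = m_dot / (rho * v) = 2.52 / (1044 * 1.82) = 0.001326259947 m^2
d = sqrt(4*A/pi) * 1000
d = 41.1 mm

41.1


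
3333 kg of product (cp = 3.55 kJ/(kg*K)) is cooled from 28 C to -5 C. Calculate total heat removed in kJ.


dT = 28 - (-5) = 33 K
Q = m * cp * dT = 3333 * 3.55 * 33
Q = 390461 kJ

390461


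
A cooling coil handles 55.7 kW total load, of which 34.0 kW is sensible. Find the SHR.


SHR = Q_sensible / Q_total
SHR = 34.0 / 55.7
SHR = 0.61

0.61


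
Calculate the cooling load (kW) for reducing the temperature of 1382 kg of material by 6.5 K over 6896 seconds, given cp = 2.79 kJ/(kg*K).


Q = m * cp * dT / t
Q = 1382 * 2.79 * 6.5 / 6896
Q = 3.634 kW

3.634


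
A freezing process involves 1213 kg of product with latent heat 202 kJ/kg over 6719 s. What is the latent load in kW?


Q_lat = m * h_fg / t
Q_lat = 1213 * 202 / 6719
Q_lat = 36.47 kW

36.47


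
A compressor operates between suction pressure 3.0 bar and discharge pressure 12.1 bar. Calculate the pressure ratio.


PR = P_high / P_low
PR = 12.1 / 3.0
PR = 4.033

4.033


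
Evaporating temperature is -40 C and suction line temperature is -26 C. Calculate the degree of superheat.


Superheat = T_suction - T_evap
Superheat = -26 - (-40)
Superheat = 14 K

14


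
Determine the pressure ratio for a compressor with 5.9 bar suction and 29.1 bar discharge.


PR = P_high / P_low
PR = 29.1 / 5.9
PR = 4.932

4.932


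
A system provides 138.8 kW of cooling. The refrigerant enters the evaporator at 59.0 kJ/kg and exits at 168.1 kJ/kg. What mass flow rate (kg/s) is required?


dh = 168.1 - 59.0 = 109.1 kJ/kg
m_dot = Q / dh = 138.8 / 109.1 = 1.2722 kg/s

1.2722


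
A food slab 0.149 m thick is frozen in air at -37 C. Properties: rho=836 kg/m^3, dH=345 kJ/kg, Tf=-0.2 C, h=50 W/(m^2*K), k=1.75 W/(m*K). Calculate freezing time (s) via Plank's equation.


dT = -0.2 - (-37) = 36.8 K
term1 = a/(2h) = 0.149/(2*50) = 0.00149
term2 = a^2/(8k) = 0.149^2/(8*1.75) = 0.001585785714
t = rho*dH*1000/dT * (term1 + term2)
t = 836*345*1000/36.8 * (0.00149 + 0.001585785714)
t = 24106 s

24106


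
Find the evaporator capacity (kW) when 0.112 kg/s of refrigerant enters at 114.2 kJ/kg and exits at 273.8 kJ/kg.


dh = 273.8 - 114.2 = 159.6 kJ/kg
Q_evap = m_dot * dh = 0.112 * 159.6
Q_evap = 17.88 kW

17.88


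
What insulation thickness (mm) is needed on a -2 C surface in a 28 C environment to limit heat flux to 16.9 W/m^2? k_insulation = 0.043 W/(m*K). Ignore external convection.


dT = 28 - (-2) = 30 K
thickness = k * dT / q_max * 1000
thickness = 0.043 * 30 / 16.9 * 1000
thickness = 76.3 mm

76.3


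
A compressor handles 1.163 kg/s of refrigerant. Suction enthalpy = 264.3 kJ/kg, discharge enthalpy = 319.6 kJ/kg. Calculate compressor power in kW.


dh = 319.6 - 264.3 = 55.3 kJ/kg
W = m_dot * dh = 1.163 * 55.3 = 64.31 kW

64.31


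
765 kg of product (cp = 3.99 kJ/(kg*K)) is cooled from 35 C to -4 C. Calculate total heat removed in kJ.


dT = 35 - (-4) = 39 K
Q = m * cp * dT = 765 * 3.99 * 39
Q = 119042 kJ

119042


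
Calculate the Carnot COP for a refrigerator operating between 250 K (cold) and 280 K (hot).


dT = 280 - 250 = 30 K
COP_carnot = T_cold / dT = 250 / 30
COP_carnot = 8.333

8.333


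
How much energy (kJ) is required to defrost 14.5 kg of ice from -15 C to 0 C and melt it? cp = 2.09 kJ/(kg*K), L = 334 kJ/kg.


Sensible heat = cp * dT = 2.09 * 15 = 31.35 kJ/kg
Total per kg = 31.35 + 334 = 365.35 kJ/kg
Q = m * total = 14.5 * 365.35
Q = 5297.6 kJ

5297.6


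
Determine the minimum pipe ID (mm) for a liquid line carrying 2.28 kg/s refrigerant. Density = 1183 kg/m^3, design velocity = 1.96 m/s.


A = m_dot / (rho * v) = 2.28 / (1183 * 1.96) = 0.0009833180948 m^2
d = sqrt(4*A/pi) * 1000
d = 35.4 mm

35.4


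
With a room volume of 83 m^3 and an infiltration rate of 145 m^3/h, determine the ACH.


ACH = flow / volume
ACH = 145 / 83
ACH = 1.747

1.747


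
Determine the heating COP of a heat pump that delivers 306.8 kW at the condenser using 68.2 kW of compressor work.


COP_hp = Q_cond / W
COP_hp = 306.8 / 68.2
COP_hp = 4.499

4.499


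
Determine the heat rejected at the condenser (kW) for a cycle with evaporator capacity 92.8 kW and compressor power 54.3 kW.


Q_cond = Q_evap + W
Q_cond = 92.8 + 54.3
Q_cond = 147.1 kW

147.1


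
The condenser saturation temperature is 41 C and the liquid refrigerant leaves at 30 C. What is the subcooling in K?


Subcooling = T_cond - T_liquid
Subcooling = 41 - 30
Subcooling = 11 K

11


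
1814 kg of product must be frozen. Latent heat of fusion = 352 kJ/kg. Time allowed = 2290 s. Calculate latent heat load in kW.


Q_lat = m * h_fg / t
Q_lat = 1814 * 352 / 2290
Q_lat = 278.83 kW

278.83


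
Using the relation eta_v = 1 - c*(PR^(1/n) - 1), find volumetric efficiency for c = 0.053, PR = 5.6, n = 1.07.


PR^(1/n) = 5.6^(1/1.07) = 5.00312262
eta_v = 1 - 0.053 * (5.00312262 - 1)
eta_v = 0.7878

0.7878


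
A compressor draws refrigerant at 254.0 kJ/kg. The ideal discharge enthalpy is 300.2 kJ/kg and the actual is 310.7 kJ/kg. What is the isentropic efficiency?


dh_ideal = 300.2 - 254.0 = 46.2 kJ/kg
dh_actual = 310.7 - 254.0 = 56.7 kJ/kg
eta_s = dh_ideal / dh_actual = 46.2 / 56.7
eta_s = 0.8148

0.8148


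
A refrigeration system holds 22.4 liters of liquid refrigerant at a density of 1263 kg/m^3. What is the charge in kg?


Charge = V * rho / 1000
Charge = 22.4 * 1263 / 1000
Charge = 28.29 kg

28.29


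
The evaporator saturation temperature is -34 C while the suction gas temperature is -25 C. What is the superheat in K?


Superheat = T_suction - T_evap
Superheat = -25 - (-34)
Superheat = 9 K

9


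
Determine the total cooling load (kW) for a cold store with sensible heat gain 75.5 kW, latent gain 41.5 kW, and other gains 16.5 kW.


Q_total = Q_s + Q_l + Q_misc
Q_total = 75.5 + 41.5 + 16.5
Q_total = 133.5 kW

133.5


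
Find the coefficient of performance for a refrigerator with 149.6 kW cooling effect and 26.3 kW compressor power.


COP = Q_evap / W
COP = 149.6 / 26.3
COP = 5.688

5.688


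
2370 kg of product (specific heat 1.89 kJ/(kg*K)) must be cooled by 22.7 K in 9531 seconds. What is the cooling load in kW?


Q = m * cp * dT / t
Q = 2370 * 1.89 * 22.7 / 9531
Q = 10.668 kW

10.668


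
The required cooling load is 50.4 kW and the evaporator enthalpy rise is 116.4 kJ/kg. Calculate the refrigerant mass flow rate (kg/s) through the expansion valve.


m_dot = Q / dh
m_dot = 50.4 / 116.4
m_dot = 0.433 kg/s

0.433


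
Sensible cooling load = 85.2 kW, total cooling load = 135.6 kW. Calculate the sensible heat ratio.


SHR = Q_sensible / Q_total
SHR = 85.2 / 135.6
SHR = 0.628

0.628


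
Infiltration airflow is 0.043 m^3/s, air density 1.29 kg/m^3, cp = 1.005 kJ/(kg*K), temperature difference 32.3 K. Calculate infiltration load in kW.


Q = V_dot * rho * cp * dT
Q = 0.043 * 1.29 * 1.005 * 32.3
Q = 1.801 kW

1.801


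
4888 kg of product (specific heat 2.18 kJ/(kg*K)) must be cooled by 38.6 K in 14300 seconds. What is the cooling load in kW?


Q = m * cp * dT / t
Q = 4888 * 2.18 * 38.6 / 14300
Q = 28.763 kW

28.763


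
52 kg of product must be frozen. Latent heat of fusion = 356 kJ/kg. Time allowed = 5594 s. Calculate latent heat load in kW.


Q_lat = m * h_fg / t
Q_lat = 52 * 356 / 5594
Q_lat = 3.31 kW

3.31


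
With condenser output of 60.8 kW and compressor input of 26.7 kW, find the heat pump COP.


COP_hp = Q_cond / W
COP_hp = 60.8 / 26.7
COP_hp = 2.277

2.277


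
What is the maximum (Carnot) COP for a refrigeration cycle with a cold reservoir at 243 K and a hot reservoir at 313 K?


dT = 313 - 243 = 70 K
COP_carnot = T_cold / dT = 243 / 70
COP_carnot = 3.471

3.471


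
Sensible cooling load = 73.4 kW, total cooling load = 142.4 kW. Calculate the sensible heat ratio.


SHR = Q_sensible / Q_total
SHR = 73.4 / 142.4
SHR = 0.515

0.515


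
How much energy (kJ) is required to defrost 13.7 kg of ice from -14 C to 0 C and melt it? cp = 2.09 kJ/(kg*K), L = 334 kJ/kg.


Sensible heat = cp * dT = 2.09 * 14 = 29.26 kJ/kg
Total per kg = 29.26 + 334 = 363.26 kJ/kg
Q = m * total = 13.7 * 363.26
Q = 4976.7 kJ

4976.7


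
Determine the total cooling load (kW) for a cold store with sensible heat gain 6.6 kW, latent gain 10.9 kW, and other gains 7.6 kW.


Q_total = Q_s + Q_l + Q_misc
Q_total = 6.6 + 10.9 + 7.6
Q_total = 25.1 kW

25.1


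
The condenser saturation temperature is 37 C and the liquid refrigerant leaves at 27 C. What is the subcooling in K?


Subcooling = T_cond - T_liquid
Subcooling = 37 - 27
Subcooling = 10 K

10


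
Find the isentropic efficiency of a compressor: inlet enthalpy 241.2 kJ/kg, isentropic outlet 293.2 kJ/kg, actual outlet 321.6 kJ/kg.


dh_ideal = 293.2 - 241.2 = 52.0 kJ/kg
dh_actual = 321.6 - 241.2 = 80.4 kJ/kg
eta_s = dh_ideal / dh_actual = 52.0 / 80.4
eta_s = 0.6468

0.6468


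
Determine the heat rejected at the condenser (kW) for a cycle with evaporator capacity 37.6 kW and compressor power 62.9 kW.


Q_cond = Q_evap + W
Q_cond = 37.6 + 62.9
Q_cond = 100.5 kW

100.5


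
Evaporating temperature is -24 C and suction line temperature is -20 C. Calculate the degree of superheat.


Superheat = T_suction - T_evap
Superheat = -20 - (-24)
Superheat = 4 K

4


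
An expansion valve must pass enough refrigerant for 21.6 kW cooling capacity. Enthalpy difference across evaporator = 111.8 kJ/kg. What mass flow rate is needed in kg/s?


m_dot = Q / dh
m_dot = 21.6 / 111.8
m_dot = 0.1932 kg/s

0.1932


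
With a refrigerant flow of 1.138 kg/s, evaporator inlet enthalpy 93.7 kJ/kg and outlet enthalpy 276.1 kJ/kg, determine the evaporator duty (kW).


dh = 276.1 - 93.7 = 182.4 kJ/kg
Q_evap = m_dot * dh = 1.138 * 182.4
Q_evap = 207.57 kW

207.57


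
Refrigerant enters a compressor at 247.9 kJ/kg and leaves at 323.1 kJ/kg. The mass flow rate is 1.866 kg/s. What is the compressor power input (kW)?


dh = 323.1 - 247.9 = 75.2 kJ/kg
W = m_dot * dh = 1.866 * 75.2 = 140.32 kW

140.32


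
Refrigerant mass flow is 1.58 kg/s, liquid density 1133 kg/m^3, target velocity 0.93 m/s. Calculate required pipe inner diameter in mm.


A = m_dot / (rho * v) = 1.58 / (1133 * 0.93) = 0.001499492261 m^2
d = sqrt(4*A/pi) * 1000
d = 43.7 mm

43.7


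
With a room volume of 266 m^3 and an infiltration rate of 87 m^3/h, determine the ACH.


ACH = flow / volume
ACH = 87 / 266
ACH = 0.327

0.327


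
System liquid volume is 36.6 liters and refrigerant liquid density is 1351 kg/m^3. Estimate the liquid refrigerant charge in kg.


Charge = V * rho / 1000
Charge = 36.6 * 1351 / 1000
Charge = 49.45 kg

49.45


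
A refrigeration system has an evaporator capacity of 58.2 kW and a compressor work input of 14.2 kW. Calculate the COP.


COP = Q_evap / W
COP = 58.2 / 14.2
COP = 4.099

4.099


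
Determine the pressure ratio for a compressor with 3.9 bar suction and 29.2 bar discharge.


PR = P_high / P_low
PR = 29.2 / 3.9
PR = 7.487

7.487


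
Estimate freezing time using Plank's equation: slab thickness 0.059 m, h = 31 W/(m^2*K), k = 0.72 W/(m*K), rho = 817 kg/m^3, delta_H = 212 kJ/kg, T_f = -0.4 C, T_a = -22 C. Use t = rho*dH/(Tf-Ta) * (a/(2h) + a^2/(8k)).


dT = -0.4 - (-22) = 21.6 K
term1 = a/(2h) = 0.059/(2*31) = 0.0009516129032
term2 = a^2/(8k) = 0.059^2/(8*0.72) = 0.0006043402778
t = rho*dH*1000/dT * (term1 + term2)
t = 817*212*1000/21.6 * (0.0009516129032 + 0.0006043402778)
t = 12477 s

12477


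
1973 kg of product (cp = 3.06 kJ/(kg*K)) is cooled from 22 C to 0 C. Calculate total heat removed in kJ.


dT = 22 - (0) = 22 K
Q = m * cp * dT = 1973 * 3.06 * 22
Q = 132822 kJ

132822


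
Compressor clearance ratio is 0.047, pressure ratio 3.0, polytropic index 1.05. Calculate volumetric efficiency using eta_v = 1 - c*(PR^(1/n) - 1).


PR^(1/n) = 3.0^(1/1.05) = 2.84708999
eta_v = 1 - 0.047 * (2.84708999 - 1)
eta_v = 0.9132

0.9132


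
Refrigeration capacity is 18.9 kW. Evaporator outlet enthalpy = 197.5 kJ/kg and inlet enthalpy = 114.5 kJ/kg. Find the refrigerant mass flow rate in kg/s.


dh = 197.5 - 114.5 = 83.0 kJ/kg
m_dot = Q / dh = 18.9 / 83.0 = 0.2277 kg/s

0.2277


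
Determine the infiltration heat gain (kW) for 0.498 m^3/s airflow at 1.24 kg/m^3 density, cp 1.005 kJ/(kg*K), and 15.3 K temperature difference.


Q = V_dot * rho * cp * dT
Q = 0.498 * 1.24 * 1.005 * 15.3
Q = 9.495 kW

9.495


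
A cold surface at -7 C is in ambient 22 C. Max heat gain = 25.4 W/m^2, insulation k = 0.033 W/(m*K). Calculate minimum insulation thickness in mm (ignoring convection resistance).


dT = 22 - (-7) = 29 K
thickness = k * dT / q_max * 1000
thickness = 0.033 * 29 / 25.4 * 1000
thickness = 37.7 mm

37.7


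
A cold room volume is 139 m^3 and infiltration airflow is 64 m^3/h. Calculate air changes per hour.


ACH = flow / volume
ACH = 64 / 139
ACH = 0.46

0.46


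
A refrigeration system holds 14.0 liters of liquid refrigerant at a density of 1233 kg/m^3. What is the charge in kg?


Charge = V * rho / 1000
Charge = 14.0 * 1233 / 1000
Charge = 17.26 kg

17.26


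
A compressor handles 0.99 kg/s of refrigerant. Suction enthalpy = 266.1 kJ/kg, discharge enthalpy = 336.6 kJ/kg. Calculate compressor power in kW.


dh = 336.6 - 266.1 = 70.5 kJ/kg
W = m_dot * dh = 0.99 * 70.5 = 69.8 kW

69.8


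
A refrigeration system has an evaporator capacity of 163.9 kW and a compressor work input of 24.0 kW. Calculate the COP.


COP = Q_evap / W
COP = 163.9 / 24.0
COP = 6.829

6.829


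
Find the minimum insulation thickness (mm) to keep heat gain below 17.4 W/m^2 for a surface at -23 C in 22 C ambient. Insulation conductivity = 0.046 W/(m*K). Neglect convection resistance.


dT = 22 - (-23) = 45 K
thickness = k * dT / q_max * 1000
thickness = 0.046 * 45 / 17.4 * 1000
thickness = 119.0 mm

119.0


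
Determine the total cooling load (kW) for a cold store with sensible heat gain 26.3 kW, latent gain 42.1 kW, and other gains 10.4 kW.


Q_total = Q_s + Q_l + Q_misc
Q_total = 26.3 + 42.1 + 10.4
Q_total = 78.8 kW

78.8


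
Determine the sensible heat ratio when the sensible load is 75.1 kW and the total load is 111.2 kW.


SHR = Q_sensible / Q_total
SHR = 75.1 / 111.2
SHR = 0.675

0.675


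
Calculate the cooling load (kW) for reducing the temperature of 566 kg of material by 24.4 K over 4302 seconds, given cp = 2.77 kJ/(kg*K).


Q = m * cp * dT / t
Q = 566 * 2.77 * 24.4 / 4302
Q = 8.892 kW

8.892


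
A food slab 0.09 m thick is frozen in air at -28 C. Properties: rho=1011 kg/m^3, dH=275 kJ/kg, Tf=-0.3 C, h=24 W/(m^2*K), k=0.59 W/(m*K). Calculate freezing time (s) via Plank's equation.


dT = -0.3 - (-28) = 27.7 K
term1 = a/(2h) = 0.09/(2*24) = 0.001875
term2 = a^2/(8k) = 0.09^2/(8*0.59) = 0.001716101695
t = rho*dH*1000/dT * (term1 + term2)
t = 1011*275*1000/27.7 * (0.001875 + 0.001716101695)
t = 36044 s

36044


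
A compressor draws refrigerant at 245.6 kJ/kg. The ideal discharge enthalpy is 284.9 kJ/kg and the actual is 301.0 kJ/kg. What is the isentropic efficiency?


dh_ideal = 284.9 - 245.6 = 39.3 kJ/kg
dh_actual = 301.0 - 245.6 = 55.4 kJ/kg
eta_s = dh_ideal / dh_actual = 39.3 / 55.4
eta_s = 0.7094

0.7094


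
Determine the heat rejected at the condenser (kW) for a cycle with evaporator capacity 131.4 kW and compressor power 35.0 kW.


Q_cond = Q_evap + W
Q_cond = 131.4 + 35.0
Q_cond = 166.4 kW

166.4


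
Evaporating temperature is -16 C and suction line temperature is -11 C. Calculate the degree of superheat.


Superheat = T_suction - T_evap
Superheat = -11 - (-16)
Superheat = 5 K

5


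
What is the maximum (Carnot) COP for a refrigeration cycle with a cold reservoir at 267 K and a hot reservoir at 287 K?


dT = 287 - 267 = 20 K
COP_carnot = T_cold / dT = 267 / 20
COP_carnot = 13.35

13.35


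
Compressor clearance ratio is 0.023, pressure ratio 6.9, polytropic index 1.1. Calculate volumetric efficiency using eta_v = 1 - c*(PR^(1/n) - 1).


PR^(1/n) = 6.9^(1/1.1) = 5.78882049
eta_v = 1 - 0.023 * (5.78882049 - 1)
eta_v = 0.8899

0.8899


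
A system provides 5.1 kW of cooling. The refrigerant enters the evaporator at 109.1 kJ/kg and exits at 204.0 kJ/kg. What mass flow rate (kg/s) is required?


dh = 204.0 - 109.1 = 94.9 kJ/kg
m_dot = Q / dh = 5.1 / 94.9 = 0.0537 kg/s

0.0537


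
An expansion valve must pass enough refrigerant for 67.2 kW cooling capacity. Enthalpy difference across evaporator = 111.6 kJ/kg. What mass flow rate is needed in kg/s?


m_dot = Q / dh
m_dot = 67.2 / 111.6
m_dot = 0.6022 kg/s

0.6022


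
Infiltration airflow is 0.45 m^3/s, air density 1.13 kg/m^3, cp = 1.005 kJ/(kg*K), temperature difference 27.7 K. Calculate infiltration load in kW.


Q = V_dot * rho * cp * dT
Q = 0.45 * 1.13 * 1.005 * 27.7
Q = 14.156 kW

14.156


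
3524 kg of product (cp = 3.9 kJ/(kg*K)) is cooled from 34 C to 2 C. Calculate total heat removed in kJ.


dT = 34 - (2) = 32 K
Q = m * cp * dT = 3524 * 3.9 * 32
Q = 439795 kJ

439795


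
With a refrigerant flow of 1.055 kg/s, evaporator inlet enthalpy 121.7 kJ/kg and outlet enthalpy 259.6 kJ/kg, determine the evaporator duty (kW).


dh = 259.6 - 121.7 = 137.9 kJ/kg
Q_evap = m_dot * dh = 1.055 * 137.9
Q_evap = 145.48 kW

145.48


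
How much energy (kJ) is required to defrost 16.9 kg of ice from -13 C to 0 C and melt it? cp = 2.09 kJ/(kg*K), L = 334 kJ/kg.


Sensible heat = cp * dT = 2.09 * 13 = 27.17 kJ/kg
Total per kg = 27.17 + 334 = 361.17 kJ/kg
Q = m * total = 16.9 * 361.17
Q = 6103.8 kJ

6103.8


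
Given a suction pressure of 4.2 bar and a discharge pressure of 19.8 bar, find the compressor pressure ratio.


PR = P_high / P_low
PR = 19.8 / 4.2
PR = 4.714

4.714


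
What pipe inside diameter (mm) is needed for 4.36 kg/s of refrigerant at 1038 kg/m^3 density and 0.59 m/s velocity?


A = m_dot / (rho * v) = 4.36 / (1038 * 0.59) = 0.007119297214 m^2
d = sqrt(4*A/pi) * 1000
d = 95.2 mm

95.2


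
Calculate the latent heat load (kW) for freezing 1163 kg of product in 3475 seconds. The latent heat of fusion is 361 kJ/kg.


Q_lat = m * h_fg / t
Q_lat = 1163 * 361 / 3475
Q_lat = 120.82 kW

120.82


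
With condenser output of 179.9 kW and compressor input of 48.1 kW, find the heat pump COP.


COP_hp = Q_cond / W
COP_hp = 179.9 / 48.1
COP_hp = 3.74

3.74


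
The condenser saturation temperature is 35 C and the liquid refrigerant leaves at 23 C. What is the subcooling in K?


Subcooling = T_cond - T_liquid
Subcooling = 35 - 23
Subcooling = 12 K

12


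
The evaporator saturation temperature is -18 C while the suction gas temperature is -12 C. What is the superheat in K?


Superheat = T_suction - T_evap
Superheat = -12 - (-18)
Superheat = 6 K

6


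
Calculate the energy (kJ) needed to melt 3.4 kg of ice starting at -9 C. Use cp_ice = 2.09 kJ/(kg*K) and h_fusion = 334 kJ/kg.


Sensible heat = cp * dT = 2.09 * 9 = 18.81 kJ/kg
Total per kg = 18.81 + 334 = 352.81 kJ/kg
Q = m * total = 3.4 * 352.81
Q = 1199.6 kJ

1199.6


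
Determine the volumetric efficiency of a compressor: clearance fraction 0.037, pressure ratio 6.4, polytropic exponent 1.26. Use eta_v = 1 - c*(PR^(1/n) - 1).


PR^(1/n) = 6.4^(1/1.26) = 4.36340351
eta_v = 1 - 0.037 * (4.36340351 - 1)
eta_v = 0.8756

0.8756


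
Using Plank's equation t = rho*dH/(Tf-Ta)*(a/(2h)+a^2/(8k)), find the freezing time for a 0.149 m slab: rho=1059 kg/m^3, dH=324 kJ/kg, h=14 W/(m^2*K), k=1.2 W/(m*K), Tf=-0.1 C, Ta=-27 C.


dT = -0.1 - (-27) = 26.9 K
term1 = a/(2h) = 0.149/(2*14) = 0.005321428571
term2 = a^2/(8k) = 0.149^2/(8*1.2) = 0.002312604167
t = rho*dH*1000/dT * (term1 + term2)
t = 1059*324*1000/26.9 * (0.005321428571 + 0.002312604167)
t = 97374 s

97374


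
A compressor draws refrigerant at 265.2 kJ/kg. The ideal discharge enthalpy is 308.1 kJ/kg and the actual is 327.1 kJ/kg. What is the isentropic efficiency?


dh_ideal = 308.1 - 265.2 = 42.9 kJ/kg
dh_actual = 327.1 - 265.2 = 61.9 kJ/kg
eta_s = dh_ideal / dh_actual = 42.9 / 61.9
eta_s = 0.6931

0.6931


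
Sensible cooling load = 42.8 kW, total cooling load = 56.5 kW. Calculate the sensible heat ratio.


SHR = Q_sensible / Q_total
SHR = 42.8 / 56.5
SHR = 0.758

0.758


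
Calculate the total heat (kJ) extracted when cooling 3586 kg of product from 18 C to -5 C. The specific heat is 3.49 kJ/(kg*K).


dT = 18 - (-5) = 23 K
Q = m * cp * dT = 3586 * 3.49 * 23
Q = 287848 kJ

287848


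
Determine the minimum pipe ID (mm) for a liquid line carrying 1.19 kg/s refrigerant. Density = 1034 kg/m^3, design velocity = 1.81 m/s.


A = m_dot / (rho * v) = 1.19 / (1034 * 1.81) = 0.0006358400034 m^2
d = sqrt(4*A/pi) * 1000
d = 28.5 mm

28.5


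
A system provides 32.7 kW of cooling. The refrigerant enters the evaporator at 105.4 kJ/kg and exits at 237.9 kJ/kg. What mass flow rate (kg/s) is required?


dh = 237.9 - 105.4 = 132.5 kJ/kg
m_dot = Q / dh = 32.7 / 132.5 = 0.2468 kg/s

0.2468


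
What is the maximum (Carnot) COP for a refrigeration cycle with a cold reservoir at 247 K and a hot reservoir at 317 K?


dT = 317 - 247 = 70 K
COP_carnot = T_cold / dT = 247 / 70
COP_carnot = 3.529

3.529


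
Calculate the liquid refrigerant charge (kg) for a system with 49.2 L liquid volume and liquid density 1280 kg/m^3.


Charge = V * rho / 1000
Charge = 49.2 * 1280 / 1000
Charge = 62.98 kg

62.98


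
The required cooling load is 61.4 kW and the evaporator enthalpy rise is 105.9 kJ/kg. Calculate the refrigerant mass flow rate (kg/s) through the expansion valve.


m_dot = Q / dh
m_dot = 61.4 / 105.9
m_dot = 0.5798 kg/s

0.5798


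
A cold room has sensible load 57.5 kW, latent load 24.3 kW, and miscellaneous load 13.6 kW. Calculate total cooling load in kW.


Q_total = Q_s + Q_l + Q_misc
Q_total = 57.5 + 24.3 + 13.6
Q_total = 95.4 kW

95.4


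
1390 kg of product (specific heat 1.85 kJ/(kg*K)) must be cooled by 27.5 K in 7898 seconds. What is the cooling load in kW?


Q = m * cp * dT / t
Q = 1390 * 1.85 * 27.5 / 7898
Q = 8.954 kW

8.954


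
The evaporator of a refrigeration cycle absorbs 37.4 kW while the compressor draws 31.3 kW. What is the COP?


COP = Q_evap / W
COP = 37.4 / 31.3
COP = 1.195

1.195


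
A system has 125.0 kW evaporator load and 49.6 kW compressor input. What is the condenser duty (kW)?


Q_cond = Q_evap + W
Q_cond = 125.0 + 49.6
Q_cond = 174.6 kW

174.6


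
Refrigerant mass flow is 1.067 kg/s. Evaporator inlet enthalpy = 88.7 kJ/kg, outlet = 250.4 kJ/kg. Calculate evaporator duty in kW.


dh = 250.4 - 88.7 = 161.7 kJ/kg
Q_evap = m_dot * dh = 1.067 * 161.7
Q_evap = 172.53 kW

172.53


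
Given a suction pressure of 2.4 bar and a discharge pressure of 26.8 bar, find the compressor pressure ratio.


PR = P_high / P_low
PR = 26.8 / 2.4
PR = 11.167

11.167


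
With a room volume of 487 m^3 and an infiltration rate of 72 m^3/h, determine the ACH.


ACH = flow / volume
ACH = 72 / 487
ACH = 0.148

0.148


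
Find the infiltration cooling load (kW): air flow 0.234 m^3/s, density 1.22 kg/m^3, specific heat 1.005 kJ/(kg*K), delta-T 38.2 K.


Q = V_dot * rho * cp * dT
Q = 0.234 * 1.22 * 1.005 * 38.2
Q = 10.96 kW

10.96


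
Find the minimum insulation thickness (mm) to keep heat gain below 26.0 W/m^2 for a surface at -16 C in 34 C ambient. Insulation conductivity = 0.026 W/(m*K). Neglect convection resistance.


dT = 34 - (-16) = 50 K
thickness = k * dT / q_max * 1000
thickness = 0.026 * 50 / 26.0 * 1000
thickness = 50.0 mm

50.0


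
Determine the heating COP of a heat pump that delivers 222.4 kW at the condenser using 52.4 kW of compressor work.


COP_hp = Q_cond / W
COP_hp = 222.4 / 52.4
COP_hp = 4.244

4.244


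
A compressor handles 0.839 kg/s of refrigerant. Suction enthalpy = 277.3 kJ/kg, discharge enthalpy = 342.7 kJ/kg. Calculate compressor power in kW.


dh = 342.7 - 277.3 = 65.4 kJ/kg
W = m_dot * dh = 0.839 * 65.4 = 54.87 kW

54.87


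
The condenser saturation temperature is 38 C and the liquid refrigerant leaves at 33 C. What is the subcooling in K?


Subcooling = T_cond - T_liquid
Subcooling = 38 - 33
Subcooling = 5 K

5


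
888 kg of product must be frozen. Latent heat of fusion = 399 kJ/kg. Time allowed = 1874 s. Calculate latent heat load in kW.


Q_lat = m * h_fg / t
Q_lat = 888 * 399 / 1874
Q_lat = 189.07 kW

189.07


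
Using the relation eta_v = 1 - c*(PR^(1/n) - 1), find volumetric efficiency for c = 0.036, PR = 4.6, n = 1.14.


PR^(1/n) = 4.6^(1/1.14) = 3.81387556
eta_v = 1 - 0.036 * (3.81387556 - 1)
eta_v = 0.8987

0.8987


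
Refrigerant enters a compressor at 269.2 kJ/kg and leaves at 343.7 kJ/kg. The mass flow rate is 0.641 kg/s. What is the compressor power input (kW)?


dh = 343.7 - 269.2 = 74.5 kJ/kg
W = m_dot * dh = 0.641 * 74.5 = 47.75 kW

47.75


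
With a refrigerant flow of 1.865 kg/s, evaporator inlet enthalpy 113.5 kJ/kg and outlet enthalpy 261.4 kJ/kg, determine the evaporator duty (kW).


dh = 261.4 - 113.5 = 147.9 kJ/kg
Q_evap = m_dot * dh = 1.865 * 147.9
Q_evap = 275.83 kW

275.83


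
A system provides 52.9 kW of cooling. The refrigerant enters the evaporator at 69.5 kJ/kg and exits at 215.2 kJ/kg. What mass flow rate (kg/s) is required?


dh = 215.2 - 69.5 = 145.7 kJ/kg
m_dot = Q / dh = 52.9 / 145.7 = 0.3631 kg/s

0.3631


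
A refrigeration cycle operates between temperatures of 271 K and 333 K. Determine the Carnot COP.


dT = 333 - 271 = 62 K
COP_carnot = T_cold / dT = 271 / 62
COP_carnot = 4.371

4.371


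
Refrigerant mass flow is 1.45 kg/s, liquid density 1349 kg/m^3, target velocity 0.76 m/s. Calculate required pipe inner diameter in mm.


A = m_dot / (rho * v) = 1.45 / (1349 * 0.76) = 0.001414302992 m^2
d = sqrt(4*A/pi) * 1000
d = 42.4 mm

42.4


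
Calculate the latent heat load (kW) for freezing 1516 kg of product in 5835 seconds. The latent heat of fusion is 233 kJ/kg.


Q_lat = m * h_fg / t
Q_lat = 1516 * 233 / 5835
Q_lat = 60.54 kW

60.54


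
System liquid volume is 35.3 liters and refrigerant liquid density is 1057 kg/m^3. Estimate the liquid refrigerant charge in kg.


Charge = V * rho / 1000
Charge = 35.3 * 1057 / 1000
Charge = 37.31 kg

37.31


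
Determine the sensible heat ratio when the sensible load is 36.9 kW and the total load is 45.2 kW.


SHR = Q_sensible / Q_total
SHR = 36.9 / 45.2
SHR = 0.816

0.816


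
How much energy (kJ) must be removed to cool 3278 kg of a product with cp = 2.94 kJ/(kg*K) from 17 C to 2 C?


dT = 17 - (2) = 15 K
Q = m * cp * dT = 3278 * 2.94 * 15
Q = 144560 kJ

144560


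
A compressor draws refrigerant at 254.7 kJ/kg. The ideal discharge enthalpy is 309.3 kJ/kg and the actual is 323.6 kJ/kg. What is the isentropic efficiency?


dh_ideal = 309.3 - 254.7 = 54.6 kJ/kg
dh_actual = 323.6 - 254.7 = 68.9 kJ/kg
eta_s = dh_ideal / dh_actual = 54.6 / 68.9
eta_s = 0.7925

0.7925


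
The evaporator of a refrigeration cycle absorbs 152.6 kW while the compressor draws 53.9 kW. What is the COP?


COP = Q_evap / W
COP = 152.6 / 53.9
COP = 2.831

2.831


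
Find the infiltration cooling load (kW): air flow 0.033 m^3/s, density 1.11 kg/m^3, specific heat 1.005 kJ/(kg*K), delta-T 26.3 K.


Q = V_dot * rho * cp * dT
Q = 0.033 * 1.11 * 1.005 * 26.3
Q = 0.968 kW

0.968


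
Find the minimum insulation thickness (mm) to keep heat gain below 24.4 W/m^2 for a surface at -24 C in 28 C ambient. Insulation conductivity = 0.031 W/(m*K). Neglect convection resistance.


dT = 28 - (-24) = 52 K
thickness = k * dT / q_max * 1000
thickness = 0.031 * 52 / 24.4 * 1000
thickness = 66.1 mm

66.1


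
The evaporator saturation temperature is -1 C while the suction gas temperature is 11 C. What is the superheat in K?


Superheat = T_suction - T_evap
Superheat = 11 - (-1)
Superheat = 12 K

12


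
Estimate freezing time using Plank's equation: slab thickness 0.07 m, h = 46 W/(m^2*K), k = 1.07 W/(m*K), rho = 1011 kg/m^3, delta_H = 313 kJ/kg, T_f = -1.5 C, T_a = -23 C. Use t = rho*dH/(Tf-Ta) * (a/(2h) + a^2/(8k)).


dT = -1.5 - (-23) = 21.5 K
term1 = a/(2h) = 0.07/(2*46) = 0.0007608695652
term2 = a^2/(8k) = 0.07^2/(8*1.07) = 0.0005724299065
t = rho*dH*1000/dT * (term1 + term2)
t = 1011*313*1000/21.5 * (0.0007608695652 + 0.0005724299065)
t = 19624 s

19624


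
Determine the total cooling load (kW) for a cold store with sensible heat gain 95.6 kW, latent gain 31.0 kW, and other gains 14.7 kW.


Q_total = Q_s + Q_l + Q_misc
Q_total = 95.6 + 31.0 + 14.7
Q_total = 141.3 kW

141.3


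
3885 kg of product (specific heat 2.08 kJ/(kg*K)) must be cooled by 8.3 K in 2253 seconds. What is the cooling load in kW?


Q = m * cp * dT / t
Q = 3885 * 2.08 * 8.3 / 2253
Q = 29.769 kW

29.769


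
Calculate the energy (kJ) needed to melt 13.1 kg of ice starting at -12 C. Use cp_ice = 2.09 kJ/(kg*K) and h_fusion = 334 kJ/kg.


Sensible heat = cp * dT = 2.09 * 12 = 25.08 kJ/kg
Total per kg = 25.08 + 334 = 359.08 kJ/kg
Q = m * total = 13.1 * 359.08
Q = 4703.9 kJ

4703.9


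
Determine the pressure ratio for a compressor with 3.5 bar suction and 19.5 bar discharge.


PR = P_high / P_low
PR = 19.5 / 3.5
PR = 5.571

5.571


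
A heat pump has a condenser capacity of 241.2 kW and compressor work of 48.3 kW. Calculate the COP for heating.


COP_hp = Q_cond / W
COP_hp = 241.2 / 48.3
COP_hp = 4.994

4.994


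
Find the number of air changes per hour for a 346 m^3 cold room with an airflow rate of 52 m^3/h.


ACH = flow / volume
ACH = 52 / 346
ACH = 0.15

0.15


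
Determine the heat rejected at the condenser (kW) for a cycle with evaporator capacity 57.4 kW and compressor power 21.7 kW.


Q_cond = Q_evap + W
Q_cond = 57.4 + 21.7
Q_cond = 79.1 kW

79.1


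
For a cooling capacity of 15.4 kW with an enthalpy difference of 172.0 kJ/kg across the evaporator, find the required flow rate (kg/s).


m_dot = Q / dh
m_dot = 15.4 / 172.0
m_dot = 0.0895 kg/s

0.0895


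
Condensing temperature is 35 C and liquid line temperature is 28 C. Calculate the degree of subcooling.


Subcooling = T_cond - T_liquid
Subcooling = 35 - 28
Subcooling = 7 K

7


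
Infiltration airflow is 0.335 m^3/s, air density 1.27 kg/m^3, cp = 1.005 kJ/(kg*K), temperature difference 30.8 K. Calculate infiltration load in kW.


Q = V_dot * rho * cp * dT
Q = 0.335 * 1.27 * 1.005 * 30.8
Q = 13.169 kW

13.169


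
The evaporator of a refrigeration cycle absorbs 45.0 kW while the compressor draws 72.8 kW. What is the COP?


COP = Q_evap / W
COP = 45.0 / 72.8
COP = 0.618

0.618


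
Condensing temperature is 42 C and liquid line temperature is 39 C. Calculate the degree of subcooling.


Subcooling = T_cond - T_liquid
Subcooling = 42 - 39
Subcooling = 3 K

3


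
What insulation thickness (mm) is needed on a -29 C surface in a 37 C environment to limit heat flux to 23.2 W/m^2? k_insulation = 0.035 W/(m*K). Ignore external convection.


dT = 37 - (-29) = 66 K
thickness = k * dT / q_max * 1000
thickness = 0.035 * 66 / 23.2 * 1000
thickness = 99.6 mm

99.6


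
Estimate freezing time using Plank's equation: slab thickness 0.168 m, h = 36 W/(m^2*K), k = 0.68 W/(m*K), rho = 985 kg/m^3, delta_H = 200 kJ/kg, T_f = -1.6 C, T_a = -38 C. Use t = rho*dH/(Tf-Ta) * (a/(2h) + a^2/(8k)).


dT = -1.6 - (-38) = 36.4 K
term1 = a/(2h) = 0.168/(2*36) = 0.002333333333
term2 = a^2/(8k) = 0.168^2/(8*0.68) = 0.005188235294
t = rho*dH*1000/dT * (term1 + term2)
t = 985*200*1000/36.4 * (0.002333333333 + 0.005188235294)
t = 40707 s

40707


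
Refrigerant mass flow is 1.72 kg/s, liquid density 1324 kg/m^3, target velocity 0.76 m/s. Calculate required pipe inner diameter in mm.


A = m_dot / (rho * v) = 1.72 / (1324 * 0.76) = 0.001709333757 m^2
d = sqrt(4*A/pi) * 1000
d = 46.7 mm

46.7


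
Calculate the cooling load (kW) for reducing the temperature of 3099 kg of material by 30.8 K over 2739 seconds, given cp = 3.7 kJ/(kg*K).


Q = m * cp * dT / t
Q = 3099 * 3.7 * 30.8 / 2739
Q = 128.938 kW

128.938


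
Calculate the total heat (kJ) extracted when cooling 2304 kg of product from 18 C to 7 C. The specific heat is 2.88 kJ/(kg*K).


dT = 18 - (7) = 11 K
Q = m * cp * dT = 2304 * 2.88 * 11
Q = 72991 kJ

72991
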